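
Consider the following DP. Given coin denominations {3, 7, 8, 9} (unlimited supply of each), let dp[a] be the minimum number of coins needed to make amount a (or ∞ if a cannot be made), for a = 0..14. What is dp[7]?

 a  0  1  2  3  4  5  6  7  8  9 10 11 12 13 14
dp  0  -  -  1  -  -  2  1  1  1  2  2  2  3  2
(- denotes ∞ / unreachable)

1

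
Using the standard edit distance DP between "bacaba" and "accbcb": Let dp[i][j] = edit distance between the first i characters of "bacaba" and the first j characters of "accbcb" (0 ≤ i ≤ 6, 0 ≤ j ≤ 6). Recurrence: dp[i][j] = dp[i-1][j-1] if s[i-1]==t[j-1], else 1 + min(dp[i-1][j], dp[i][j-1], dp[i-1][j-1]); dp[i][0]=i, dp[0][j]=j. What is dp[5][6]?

   ''  a  c  c  b  c  b
''  0  1  2  3  4  5  6
 b  1  1  2  3  3  4  5
 a  2  1  2  3  4  4  5
 c  3  2  1  2  3  4  5
 a  4  3  2  2  3  4  5
 b  5  4  3  3  2  3  4
 a  6  5  4  4  3  3  4

4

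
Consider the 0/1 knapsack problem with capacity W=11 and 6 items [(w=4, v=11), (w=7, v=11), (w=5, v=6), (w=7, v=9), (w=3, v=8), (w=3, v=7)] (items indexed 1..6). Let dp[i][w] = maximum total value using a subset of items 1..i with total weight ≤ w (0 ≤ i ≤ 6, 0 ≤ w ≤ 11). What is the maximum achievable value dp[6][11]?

i\w   0   1   2   3   4   5   6   7   8   9  10  11
  0   0   0   0   0   0   0   0   0   0   0   0   0
  1   0   0   0   0  11  11  11  11  11  11  11  11
  2   0   0   0   0  11  11  11  11  11  11  11  22
  3   0   0   0   0  11  11  11  11  11  17  17  22
  4   0   0   0   0  11  11  11  11  11  17  17  22
  5   0   0   0   8  11  11  11  19  19  19  19  22
  6   0   0   0   8  11  11  15  19  19  19  26  26

26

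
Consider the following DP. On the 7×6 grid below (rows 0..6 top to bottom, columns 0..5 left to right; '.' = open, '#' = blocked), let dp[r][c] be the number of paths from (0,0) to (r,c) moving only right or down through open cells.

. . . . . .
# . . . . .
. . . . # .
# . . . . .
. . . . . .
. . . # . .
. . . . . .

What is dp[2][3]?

r\c   0   1   2   3   4   5
  0   1   1   1   1   1   1
  1   0   1   2   3   4   5
  2   0   1   3   6   0   5
  3   0   1   4  10  10  15
  4   0   1   5  15  25  40
  5   0   1   6   0  25  65
  6   0   1   7   7  32  97

6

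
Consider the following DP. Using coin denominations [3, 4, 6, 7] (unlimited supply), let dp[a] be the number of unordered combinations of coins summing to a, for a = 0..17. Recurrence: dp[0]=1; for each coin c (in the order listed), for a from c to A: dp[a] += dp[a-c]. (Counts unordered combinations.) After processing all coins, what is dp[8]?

1

after  coin     0     1     2     3     4     5     6     7     8     9    10    11    12    13    14    15    16    17
          3     1     0     0     1     0     0     1     0     0     1     0     0     1     0     0     1     0     0
          4     1     0     0     1     1     0     1     1     1     1     1     1     2     1     1     2     2     1
          6     1     0     0     1     1     0     2     1     1     2     2     1     4     2     2     4     4     2
          7     1     0     0     1     1     0     2     2     1     2     3     2     4     4     4     5     6     5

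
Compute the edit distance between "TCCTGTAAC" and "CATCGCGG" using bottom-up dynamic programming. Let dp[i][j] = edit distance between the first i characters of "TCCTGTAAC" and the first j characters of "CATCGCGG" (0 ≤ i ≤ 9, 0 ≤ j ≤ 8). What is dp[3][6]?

3

   ''  C  A  T  C  G  C  G  G
''  0  1  2  3  4  5  6  7  8
 T  1  1  2  2  3  4  5  6  7
 C  2  1  2  3  2  3  4  5  6
 C  3  2  2  3  3  3  3  4  5
 T  4  3  3  2  3  4  4  4  5
 G  5  4  4  3  3  3  4  4  4
 T  6  5  5  4  4  4  4  5  5
 A  7  6  5  5  5  5  5  5  6
 A  8  7  6  6  6  6  6  6  6
 C  9  8  7  7  6  7  6  7  7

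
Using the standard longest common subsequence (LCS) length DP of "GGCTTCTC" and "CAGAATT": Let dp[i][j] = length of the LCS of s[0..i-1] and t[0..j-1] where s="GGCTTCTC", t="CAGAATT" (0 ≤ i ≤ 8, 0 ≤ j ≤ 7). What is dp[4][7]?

2

   ''  C  A  G  A  A  T  T
''  0  0  0  0  0  0  0  0
 G  0  0  0  1  1  1  1  1
 G  0  0  0  1  1  1  1  1
 C  0  1  1  1  1  1  1  1
 T  0  1  1  1  1  1  2  2
 T  0  1  1  1  1  1  2  3
 C  0  1  1  1  1  1  2  3
 T  0  1  1  1  1  1  2  3
 C  0  1  1  1  1  1  2  3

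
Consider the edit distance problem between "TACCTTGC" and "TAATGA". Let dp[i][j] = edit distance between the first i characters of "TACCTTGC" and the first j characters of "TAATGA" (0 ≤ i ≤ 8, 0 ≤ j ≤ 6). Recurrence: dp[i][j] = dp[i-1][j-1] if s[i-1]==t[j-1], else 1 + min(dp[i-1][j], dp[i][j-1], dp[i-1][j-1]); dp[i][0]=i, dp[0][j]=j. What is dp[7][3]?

5

   ''  T  A  A  T  G  A
''  0  1  2  3  4  5  6
 T  1  0  1  2  3  4  5
 A  2  1  0  1  2  3  4
 C  3  2  1  1  2  3  4
 C  4  3  2  2  2  3  4
 T  5  4  3  3  2  3  4
 T  6  5  4  4  3  3  4
 G  7  6  5  5  4  3  4
 C  8  7  6  6  5  4  4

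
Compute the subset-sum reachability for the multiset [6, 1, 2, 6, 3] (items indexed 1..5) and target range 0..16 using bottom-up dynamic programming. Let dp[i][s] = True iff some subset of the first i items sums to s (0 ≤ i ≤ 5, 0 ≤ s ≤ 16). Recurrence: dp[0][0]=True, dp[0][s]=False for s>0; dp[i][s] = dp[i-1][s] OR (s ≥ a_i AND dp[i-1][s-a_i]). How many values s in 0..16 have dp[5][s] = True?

i\s   0   1   2   3   4   5   6   7   8   9  10  11  12  13  14  15  16
  0   T   F   F   F   F   F   F   F   F   F   F   F   F   F   F   F   F
  1   T   F   F   F   F   F   T   F   F   F   F   F   F   F   F   F   F
  2   T   T   F   F   F   F   T   T   F   F   F   F   F   F   F   F   F
  3   T   T   T   T   F   F   T   T   T   T   F   F   F   F   F   F   F
  4   T   T   T   T   F   F   T   T   T   T   F   F   T   T   T   T   F
  5   T   T   T   T   T   T   T   T   T   T   T   T   T   T   T   T   T

17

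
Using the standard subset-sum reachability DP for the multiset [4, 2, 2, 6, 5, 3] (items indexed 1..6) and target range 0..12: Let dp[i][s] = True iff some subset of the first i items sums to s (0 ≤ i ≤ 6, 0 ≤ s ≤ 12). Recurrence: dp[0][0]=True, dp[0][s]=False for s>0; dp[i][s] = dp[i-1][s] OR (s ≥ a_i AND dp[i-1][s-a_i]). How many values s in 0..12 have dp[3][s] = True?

i\s   0   1   2   3   4   5   6   7   8   9  10  11  12
  0   T   F   F   F   F   F   F   F   F   F   F   F   F
  1   T   F   F   F   T   F   F   F   F   F   F   F   F
  2   T   F   T   F   T   F   T   F   F   F   F   F   F
  3   T   F   T   F   T   F   T   F   T   F   F   F   F
  4   T   F   T   F   T   F   T   F   T   F   T   F   T
  5   T   F   T   F   T   T   T   T   T   T   T   T   T
  6   T   F   T   T   T   T   T   T   T   T   T   T   T

5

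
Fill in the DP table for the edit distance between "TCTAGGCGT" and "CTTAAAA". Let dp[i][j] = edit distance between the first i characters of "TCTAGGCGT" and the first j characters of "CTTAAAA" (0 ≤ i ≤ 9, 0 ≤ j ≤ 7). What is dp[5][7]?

   ''  C  T  T  A  A  A  A
''  0  1  2  3  4  5  6  7
 T  1  1  1  2  3  4  5  6
 C  2  1  2  2  3  4  5  6
 T  3  2  1  2  3  4  5  6
 A  4  3  2  2  2  3  4  5
 G  5  4  3  3  3  3  4  5
 G  6  5  4  4  4  4  4  5
 C  7  6  5  5  5  5  5  5
 G  8  7  6  6  6  6  6  6
 T  9  8  7  6  7  7  7  7

5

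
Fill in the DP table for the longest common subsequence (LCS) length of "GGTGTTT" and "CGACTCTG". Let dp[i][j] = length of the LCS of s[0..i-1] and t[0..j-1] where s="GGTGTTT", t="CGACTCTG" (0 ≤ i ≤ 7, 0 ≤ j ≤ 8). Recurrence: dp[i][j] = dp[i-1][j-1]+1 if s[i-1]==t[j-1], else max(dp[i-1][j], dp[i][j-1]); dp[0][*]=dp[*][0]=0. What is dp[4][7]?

2

   ''  C  G  A  C  T  C  T  G
''  0  0  0  0  0  0  0  0  0
 G  0  0  1  1  1  1  1  1  1
 G  0  0  1  1  1  1  1  1  2
 T  0  0  1  1  1  2  2  2  2
 G  0  0  1  1  1  2  2  2  3
 T  0  0  1  1  1  2  2  3  3
 T  0  0  1  1  1  2  2  3  3
 T  0  0  1  1  1  2  2  3  3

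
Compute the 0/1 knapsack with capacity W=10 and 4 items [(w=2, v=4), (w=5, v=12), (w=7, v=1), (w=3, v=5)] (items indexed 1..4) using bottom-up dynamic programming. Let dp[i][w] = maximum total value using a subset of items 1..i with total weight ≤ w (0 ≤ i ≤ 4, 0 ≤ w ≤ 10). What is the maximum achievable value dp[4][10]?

i\w   0   1   2   3   4   5   6   7   8   9  10
  0   0   0   0   0   0   0   0   0   0   0   0
  1   0   0   4   4   4   4   4   4   4   4   4
  2   0   0   4   4   4  12  12  16  16  16  16
  3   0   0   4   4   4  12  12  16  16  16  16
  4   0   0   4   5   5  12  12  16  17  17  21

21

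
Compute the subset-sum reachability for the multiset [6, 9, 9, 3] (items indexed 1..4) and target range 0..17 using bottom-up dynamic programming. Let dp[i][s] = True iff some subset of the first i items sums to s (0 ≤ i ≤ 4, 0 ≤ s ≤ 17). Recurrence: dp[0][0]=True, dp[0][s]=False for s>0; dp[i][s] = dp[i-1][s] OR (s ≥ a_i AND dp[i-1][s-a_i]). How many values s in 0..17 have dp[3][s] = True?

i\s   0   1   2   3   4   5   6   7   8   9  10  11  12  13  14  15  16  17
  0   T   F   F   F   F   F   F   F   F   F   F   F   F   F   F   F   F   F
  1   T   F   F   F   F   F   T   F   F   F   F   F   F   F   F   F   F   F
  2   T   F   F   F   F   F   T   F   F   T   F   F   F   F   F   T   F   F
  3   T   F   F   F   F   F   T   F   F   T   F   F   F   F   F   T   F   F
  4   T   F   F   T   F   F   T   F   F   T   F   F   T   F   F   T   F   F

4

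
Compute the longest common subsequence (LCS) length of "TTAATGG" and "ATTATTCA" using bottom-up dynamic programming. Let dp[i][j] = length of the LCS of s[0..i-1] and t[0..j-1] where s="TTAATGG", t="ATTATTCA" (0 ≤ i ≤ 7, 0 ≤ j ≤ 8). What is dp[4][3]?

2

   ''  A  T  T  A  T  T  C  A
''  0  0  0  0  0  0  0  0  0
 T  0  0  1  1  1  1  1  1  1
 T  0  0  1  2  2  2  2  2  2
 A  0  1  1  2  3  3  3  3  3
 A  0  1  1  2  3  3  3  3  4
 T  0  1  2  2  3  4  4  4  4
 G  0  1  2  2  3  4  4  4  4
 G  0  1  2  2  3  4  4  4  4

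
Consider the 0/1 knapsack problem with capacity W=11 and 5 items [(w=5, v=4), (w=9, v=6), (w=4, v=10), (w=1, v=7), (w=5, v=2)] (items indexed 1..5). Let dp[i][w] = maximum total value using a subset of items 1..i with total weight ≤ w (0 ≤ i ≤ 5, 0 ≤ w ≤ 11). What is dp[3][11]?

14

i\w   0   1   2   3   4   5   6   7   8   9  10  11
  0   0   0   0   0   0   0   0   0   0   0   0   0
  1   0   0   0   0   0   4   4   4   4   4   4   4
  2   0   0   0   0   0   4   4   4   4   6   6   6
  3   0   0   0   0  10  10  10  10  10  14  14  14
  4   0   7   7   7  10  17  17  17  17  17  21  21
  5   0   7   7   7  10  17  17  17  17  17  21  21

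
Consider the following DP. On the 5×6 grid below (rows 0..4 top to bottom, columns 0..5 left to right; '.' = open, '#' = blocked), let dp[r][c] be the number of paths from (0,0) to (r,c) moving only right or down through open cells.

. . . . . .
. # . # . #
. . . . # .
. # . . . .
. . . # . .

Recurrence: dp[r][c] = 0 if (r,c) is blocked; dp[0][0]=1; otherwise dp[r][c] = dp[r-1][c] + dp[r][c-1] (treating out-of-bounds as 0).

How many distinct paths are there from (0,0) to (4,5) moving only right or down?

r\c   0   1   2   3   4   5
  0   1   1   1   1   1   1
  1   1   0   1   0   1   0
  2   1   1   2   2   0   0
  3   1   0   2   4   4   4
  4   1   1   3   0   4   8

8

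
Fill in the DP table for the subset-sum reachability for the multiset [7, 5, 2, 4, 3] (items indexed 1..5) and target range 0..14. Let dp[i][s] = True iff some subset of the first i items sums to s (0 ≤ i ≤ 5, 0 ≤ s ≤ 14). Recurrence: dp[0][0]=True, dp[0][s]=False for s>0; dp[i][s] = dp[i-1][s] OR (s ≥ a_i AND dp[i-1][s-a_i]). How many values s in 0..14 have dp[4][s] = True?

11

i\s   0   1   2   3   4   5   6   7   8   9  10  11  12  13  14
  0   T   F   F   F   F   F   F   F   F   F   F   F   F   F   F
  1   T   F   F   F   F   F   F   T   F   F   F   F   F   F   F
  2   T   F   F   F   F   T   F   T   F   F   F   F   T   F   F
  3   T   F   T   F   F   T   F   T   F   T   F   F   T   F   T
  4   T   F   T   F   T   T   T   T   F   T   F   T   T   T   T
  5   T   F   T   T   T   T   T   T   T   T   T   T   T   T   T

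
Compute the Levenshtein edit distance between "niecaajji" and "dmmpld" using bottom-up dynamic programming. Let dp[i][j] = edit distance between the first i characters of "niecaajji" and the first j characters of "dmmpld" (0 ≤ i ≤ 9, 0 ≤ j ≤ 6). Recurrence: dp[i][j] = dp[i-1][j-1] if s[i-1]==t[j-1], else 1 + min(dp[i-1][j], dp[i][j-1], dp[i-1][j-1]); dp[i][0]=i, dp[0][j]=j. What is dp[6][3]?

6

   ''  d  m  m  p  l  d
''  0  1  2  3  4  5  6
 n  1  1  2  3  4  5  6
 i  2  2  2  3  4  5  6
 e  3  3  3  3  4  5  6
 c  4  4  4  4  4  5  6
 a  5  5  5  5  5  5  6
 a  6  6  6  6  6  6  6
 j  7  7  7  7  7  7  7
 j  8  8  8  8  8  8  8
 i  9  9  9  9  9  9  9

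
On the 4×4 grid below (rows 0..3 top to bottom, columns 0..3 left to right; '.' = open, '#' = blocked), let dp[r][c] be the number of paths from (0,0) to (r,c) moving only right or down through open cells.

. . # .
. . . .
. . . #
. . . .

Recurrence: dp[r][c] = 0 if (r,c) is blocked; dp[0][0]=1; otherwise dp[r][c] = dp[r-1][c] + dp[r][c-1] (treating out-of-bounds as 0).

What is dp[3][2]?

r\c   0   1   2   3
  0   1   1   0   0
  1   1   2   2   2
  2   1   3   5   0
  3   1   4   9   9

9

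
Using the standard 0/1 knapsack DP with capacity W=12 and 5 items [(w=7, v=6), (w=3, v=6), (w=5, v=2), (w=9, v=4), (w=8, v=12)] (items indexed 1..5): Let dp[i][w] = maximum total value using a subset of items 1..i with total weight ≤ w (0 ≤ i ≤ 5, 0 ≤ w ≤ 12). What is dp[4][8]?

8

i\w   0   1   2   3   4   5   6   7   8   9  10  11  12
  0   0   0   0   0   0   0   0   0   0   0   0   0   0
  1   0   0   0   0   0   0   0   6   6   6   6   6   6
  2   0   0   0   6   6   6   6   6   6   6  12  12  12
  3   0   0   0   6   6   6   6   6   8   8  12  12  12
  4   0   0   0   6   6   6   6   6   8   8  12  12  12
  5   0   0   0   6   6   6   6   6  12  12  12  18  18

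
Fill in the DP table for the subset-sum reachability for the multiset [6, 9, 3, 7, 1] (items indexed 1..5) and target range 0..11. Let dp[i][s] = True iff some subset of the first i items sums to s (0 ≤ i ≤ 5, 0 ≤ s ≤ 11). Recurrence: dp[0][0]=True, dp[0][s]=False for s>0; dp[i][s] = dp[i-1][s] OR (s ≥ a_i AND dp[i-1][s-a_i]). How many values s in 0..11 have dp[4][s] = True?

6

i\s   0   1   2   3   4   5   6   7   8   9  10  11
  0   T   F   F   F   F   F   F   F   F   F   F   F
  1   T   F   F   F   F   F   T   F   F   F   F   F
  2   T   F   F   F   F   F   T   F   F   T   F   F
  3   T   F   F   T   F   F   T   F   F   T   F   F
  4   T   F   F   T   F   F   T   T   F   T   T   F
  5   T   T   F   T   T   F   T   T   T   T   T   T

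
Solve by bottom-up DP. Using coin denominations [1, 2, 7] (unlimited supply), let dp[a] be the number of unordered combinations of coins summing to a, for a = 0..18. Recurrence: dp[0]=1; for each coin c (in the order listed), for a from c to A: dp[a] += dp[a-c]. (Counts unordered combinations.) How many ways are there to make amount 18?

19

after  coin     0     1     2     3     4     5     6     7     8     9    10    11    12    13    14    15    16    17    18
          1     1     1     1     1     1     1     1     1     1     1     1     1     1     1     1     1     1     1     1
          2     1     1     2     2     3     3     4     4     5     5     6     6     7     7     8     8     9     9    10
          7     1     1     2     2     3     3     4     5     6     7     8     9    10    11    13    14    16    17    19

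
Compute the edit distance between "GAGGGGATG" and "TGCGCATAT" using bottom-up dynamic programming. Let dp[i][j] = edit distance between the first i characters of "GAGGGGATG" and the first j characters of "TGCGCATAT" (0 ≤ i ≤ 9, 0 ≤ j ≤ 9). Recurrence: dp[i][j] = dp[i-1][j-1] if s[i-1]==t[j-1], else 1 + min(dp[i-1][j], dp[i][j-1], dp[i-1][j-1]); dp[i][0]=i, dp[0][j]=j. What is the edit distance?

   ''  T  G  C  G  C  A  T  A  T
''  0  1  2  3  4  5  6  7  8  9
 G  1  1  1  2  3  4  5  6  7  8
 A  2  2  2  2  3  4  4  5  6  7
 G  3  3  2  3  2  3  4  5  6  7
 G  4  4  3  3  3  3  4  5  6  7
 G  5  5  4  4  3  4  4  5  6  7
 G  6  6  5  5  4  4  5  5  6  7
 A  7  7  6  6  5  5  4  5  5  6
 T  8  7  7  7  6  6  5  4  5  5
 G  9  8  7  8  7  7  6  5  5  6

6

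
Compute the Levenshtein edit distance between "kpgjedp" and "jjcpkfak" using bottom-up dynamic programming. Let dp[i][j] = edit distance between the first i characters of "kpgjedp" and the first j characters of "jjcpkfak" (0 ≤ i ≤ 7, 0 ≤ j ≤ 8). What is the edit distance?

8

   ''  j  j  c  p  k  f  a  k
''  0  1  2  3  4  5  6  7  8
 k  1  1  2  3  4  4  5  6  7
 p  2  2  2  3  3  4  5  6  7
 g  3  3  3  3  4  4  5  6  7
 j  4  3  3  4  4  5  5  6  7
 e  5  4  4  4  5  5  6  6  7
 d  6  5  5  5  5  6  6  7  7
 p  7  6  6  6  5  6  7  7  8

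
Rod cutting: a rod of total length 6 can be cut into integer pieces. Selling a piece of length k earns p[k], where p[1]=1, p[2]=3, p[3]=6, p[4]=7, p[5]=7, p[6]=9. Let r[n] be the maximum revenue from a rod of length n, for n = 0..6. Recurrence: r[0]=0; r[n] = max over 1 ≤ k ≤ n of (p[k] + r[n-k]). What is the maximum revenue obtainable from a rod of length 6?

   n    0    1    2    3    4    5    6
r[n]    0    1    3    6    7    9   12

12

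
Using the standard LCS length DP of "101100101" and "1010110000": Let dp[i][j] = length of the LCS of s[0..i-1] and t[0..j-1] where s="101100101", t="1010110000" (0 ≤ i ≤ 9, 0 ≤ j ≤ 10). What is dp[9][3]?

3

   ''  1  0  1  0  1  1  0  0  0  0
''  0  0  0  0  0  0  0  0  0  0  0
 1  0  1  1  1  1  1  1  1  1  1  1
 0  0  1  2  2  2  2  2  2  2  2  2
 1  0  1  2  3  3  3  3  3  3  3  3
 1  0  1  2  3  3  4  4  4  4  4  4
 0  0  1  2  3  4  4  4  5  5  5  5
 0  0  1  2  3  4  4  4  5  6  6  6
 1  0  1  2  3  4  5  5  5  6  6  6
 0  0  1  2  3  4  5  5  6  6  7  7
 1  0  1  2  3  4  5  6  6  6  7  7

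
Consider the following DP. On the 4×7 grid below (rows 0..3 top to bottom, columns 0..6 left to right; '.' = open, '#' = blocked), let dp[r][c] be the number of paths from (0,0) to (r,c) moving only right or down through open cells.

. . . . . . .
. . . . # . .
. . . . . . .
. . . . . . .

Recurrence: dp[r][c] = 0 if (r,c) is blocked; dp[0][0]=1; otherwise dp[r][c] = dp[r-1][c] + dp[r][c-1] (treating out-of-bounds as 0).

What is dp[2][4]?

10

r\c   0   1   2   3   4   5   6
  0   1   1   1   1   1   1   1
  1   1   2   3   4   0   1   2
  2   1   3   6  10  10  11  13
  3   1   4  10  20  30  41  54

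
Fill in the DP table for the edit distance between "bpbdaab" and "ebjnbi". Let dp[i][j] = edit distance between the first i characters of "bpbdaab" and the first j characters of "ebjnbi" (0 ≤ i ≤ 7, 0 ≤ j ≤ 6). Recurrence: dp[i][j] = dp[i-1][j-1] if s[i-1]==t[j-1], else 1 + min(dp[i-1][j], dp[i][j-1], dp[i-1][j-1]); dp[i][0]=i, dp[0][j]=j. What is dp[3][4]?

   ''  e  b  j  n  b  i
''  0  1  2  3  4  5  6
 b  1  1  1  2  3  4  5
 p  2  2  2  2  3  4  5
 b  3  3  2  3  3  3  4
 d  4  4  3  3  4  4  4
 a  5  5  4  4  4  5  5
 a  6  6  5  5  5  5  6
 b  7  7  6  6  6  5  6

3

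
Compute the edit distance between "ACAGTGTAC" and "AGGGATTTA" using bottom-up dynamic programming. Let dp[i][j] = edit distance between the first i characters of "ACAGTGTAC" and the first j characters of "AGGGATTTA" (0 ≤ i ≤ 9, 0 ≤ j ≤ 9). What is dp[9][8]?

6

   ''  A  G  G  G  A  T  T  T  A
''  0  1  2  3  4  5  6  7  8  9
 A  1  0  1  2  3  4  5  6  7  8
 C  2  1  1  2  3  4  5  6  7  8
 A  3  2  2  2  3  3  4  5  6  7
 G  4  3  2  2  2  3  4  5  6  7
 T  5  4  3  3  3  3  3  4  5  6
 G  6  5  4  3  3  4  4  4  5  6
 T  7  6  5  4  4  4  4  4  4  5
 A  8  7  6  5  5  4  5  5  5  4
 C  9  8  7  6  6  5  5  6  6  5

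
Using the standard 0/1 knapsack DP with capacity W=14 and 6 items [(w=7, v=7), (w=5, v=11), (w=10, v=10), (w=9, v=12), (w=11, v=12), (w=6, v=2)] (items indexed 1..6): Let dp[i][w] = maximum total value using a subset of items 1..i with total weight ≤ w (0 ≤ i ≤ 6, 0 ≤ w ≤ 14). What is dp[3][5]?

i\w   0   1   2   3   4   5   6   7   8   9  10  11  12  13  14
  0   0   0   0   0   0   0   0   0   0   0   0   0   0   0   0
  1   0   0   0   0   0   0   0   7   7   7   7   7   7   7   7
  2   0   0   0   0   0  11  11  11  11  11  11  11  18  18  18
  3   0   0   0   0   0  11  11  11  11  11  11  11  18  18  18
  4   0   0   0   0   0  11  11  11  11  12  12  12  18  18  23
  5   0   0   0   0   0  11  11  11  11  12  12  12  18  18  23
  6   0   0   0   0   0  11  11  11  11  12  12  13  18  18  23

11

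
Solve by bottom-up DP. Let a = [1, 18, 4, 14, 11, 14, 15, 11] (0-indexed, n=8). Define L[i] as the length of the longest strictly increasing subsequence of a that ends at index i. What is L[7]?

3

   i    0    1    2    3    4    5    6    7
a[i]    1   18    4   14   11   14   15   11
L[i]    1    2    2    3    3    4    5    3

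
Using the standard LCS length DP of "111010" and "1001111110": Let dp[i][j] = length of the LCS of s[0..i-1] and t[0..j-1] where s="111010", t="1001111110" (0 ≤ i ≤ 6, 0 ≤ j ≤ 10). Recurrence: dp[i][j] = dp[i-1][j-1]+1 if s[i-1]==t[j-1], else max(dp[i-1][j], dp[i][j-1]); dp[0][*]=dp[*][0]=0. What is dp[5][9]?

4

   ''  1  0  0  1  1  1  1  1  1  0
''  0  0  0  0  0  0  0  0  0  0  0
 1  0  1  1  1  1  1  1  1  1  1  1
 1  0  1  1  1  2  2  2  2  2  2  2
 1  0  1  1  1  2  3  3  3  3  3  3
 0  0  1  2  2  2  3  3  3  3  3  4
 1  0  1  2  2  3  3  4  4  4  4  4
 0  0  1  2  3  3  3  4  4  4  4  5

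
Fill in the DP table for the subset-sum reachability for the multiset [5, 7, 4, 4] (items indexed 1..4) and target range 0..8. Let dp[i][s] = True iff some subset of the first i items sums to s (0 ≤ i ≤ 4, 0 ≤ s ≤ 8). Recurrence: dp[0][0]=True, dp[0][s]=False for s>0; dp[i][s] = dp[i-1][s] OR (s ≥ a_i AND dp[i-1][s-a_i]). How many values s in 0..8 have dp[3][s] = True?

4

i\s   0   1   2   3   4   5   6   7   8
  0   T   F   F   F   F   F   F   F   F
  1   T   F   F   F   F   T   F   F   F
  2   T   F   F   F   F   T   F   T   F
  3   T   F   F   F   T   T   F   T   F
  4   T   F   F   F   T   T   F   T   T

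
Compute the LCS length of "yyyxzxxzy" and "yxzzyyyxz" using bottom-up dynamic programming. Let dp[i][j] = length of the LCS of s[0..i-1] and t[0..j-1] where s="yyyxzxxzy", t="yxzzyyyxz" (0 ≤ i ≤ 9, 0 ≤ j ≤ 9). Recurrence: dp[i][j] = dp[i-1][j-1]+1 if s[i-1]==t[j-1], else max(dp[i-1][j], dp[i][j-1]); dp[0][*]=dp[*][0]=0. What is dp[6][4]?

3

   ''  y  x  z  z  y  y  y  x  z
''  0  0  0  0  0  0  0  0  0  0
 y  0  1  1  1  1  1  1  1  1  1
 y  0  1  1  1  1  2  2  2  2  2
 y  0  1  1  1  1  2  3  3  3  3
 x  0  1  2  2  2  2  3  3  4  4
 z  0  1  2  3  3  3  3  3  4  5
 x  0  1  2  3  3  3  3  3  4  5
 x  0  1  2  3  3  3  3  3  4  5
 z  0  1  2  3  4  4  4  4  4  5
 y  0  1  2  3  4  5  5  5  5  5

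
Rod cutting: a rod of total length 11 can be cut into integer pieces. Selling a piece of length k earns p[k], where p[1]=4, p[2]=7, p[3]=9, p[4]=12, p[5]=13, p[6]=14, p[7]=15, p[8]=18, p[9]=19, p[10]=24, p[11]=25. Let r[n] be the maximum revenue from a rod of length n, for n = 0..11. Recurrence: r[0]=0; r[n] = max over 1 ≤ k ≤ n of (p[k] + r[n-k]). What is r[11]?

44

   n    0    1    2    3    4    5    6    7    8    9   10   11
r[n]    0    4    8   12   16   20   24   28   32   36   40   44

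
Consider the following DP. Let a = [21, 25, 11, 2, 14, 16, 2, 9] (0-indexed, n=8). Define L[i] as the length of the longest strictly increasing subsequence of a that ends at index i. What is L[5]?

3

   i    0    1    2    3    4    5    6    7
a[i]   21   25   11    2   14   16    2    9
L[i]    1    2    1    1    2    3    1    2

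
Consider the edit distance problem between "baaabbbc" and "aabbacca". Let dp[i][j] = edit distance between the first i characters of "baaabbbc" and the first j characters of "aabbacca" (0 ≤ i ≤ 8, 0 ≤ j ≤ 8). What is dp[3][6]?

   ''  a  a  b  b  a  c  c  a
''  0  1  2  3  4  5  6  7  8
 b  1  1  2  2  3  4  5  6  7
 a  2  1  1  2  3  3  4  5  6
 a  3  2  1  2  3  3  4  5  5
 a  4  3  2  2  3  3  4  5  5
 b  5  4  3  2  2  3  4  5  6
 b  6  5  4  3  2  3  4  5  6
 b  7  6  5  4  3  3  4  5  6
 c  8  7  6  5  4  4  3  4  5

4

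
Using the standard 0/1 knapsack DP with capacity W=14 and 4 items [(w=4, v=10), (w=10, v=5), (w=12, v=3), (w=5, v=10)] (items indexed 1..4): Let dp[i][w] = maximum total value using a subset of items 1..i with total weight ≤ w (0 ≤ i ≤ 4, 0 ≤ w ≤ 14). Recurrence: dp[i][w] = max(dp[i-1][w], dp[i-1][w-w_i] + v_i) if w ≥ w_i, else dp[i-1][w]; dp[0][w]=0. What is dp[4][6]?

i\w   0   1   2   3   4   5   6   7   8   9  10  11  12  13  14
  0   0   0   0   0   0   0   0   0   0   0   0   0   0   0   0
  1   0   0   0   0  10  10  10  10  10  10  10  10  10  10  10
  2   0   0   0   0  10  10  10  10  10  10  10  10  10  10  15
  3   0   0   0   0  10  10  10  10  10  10  10  10  10  10  15
  4   0   0   0   0  10  10  10  10  10  20  20  20  20  20  20

10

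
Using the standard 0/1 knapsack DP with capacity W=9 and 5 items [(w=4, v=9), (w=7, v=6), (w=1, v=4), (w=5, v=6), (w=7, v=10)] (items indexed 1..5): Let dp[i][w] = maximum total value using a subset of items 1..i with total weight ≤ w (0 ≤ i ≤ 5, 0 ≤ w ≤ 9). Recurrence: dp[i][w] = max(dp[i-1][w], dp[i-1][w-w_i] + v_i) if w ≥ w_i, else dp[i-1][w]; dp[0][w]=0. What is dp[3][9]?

13

i\w   0   1   2   3   4   5   6   7   8   9
  0   0   0   0   0   0   0   0   0   0   0
  1   0   0   0   0   9   9   9   9   9   9
  2   0   0   0   0   9   9   9   9   9   9
  3   0   4   4   4   9  13  13  13  13  13
  4   0   4   4   4   9  13  13  13  13  15
  5   0   4   4   4   9  13  13  13  14  15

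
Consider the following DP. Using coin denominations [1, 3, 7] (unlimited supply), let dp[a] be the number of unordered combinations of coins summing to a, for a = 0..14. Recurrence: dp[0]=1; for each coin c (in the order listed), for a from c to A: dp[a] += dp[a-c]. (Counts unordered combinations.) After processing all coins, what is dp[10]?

after  coin     0     1     2     3     4     5     6     7     8     9    10    11    12    13    14
          1     1     1     1     1     1     1     1     1     1     1     1     1     1     1     1
          3     1     1     1     2     2     2     3     3     3     4     4     4     5     5     5
          7     1     1     1     2     2     2     3     4     4     5     6     6     7     8     9

6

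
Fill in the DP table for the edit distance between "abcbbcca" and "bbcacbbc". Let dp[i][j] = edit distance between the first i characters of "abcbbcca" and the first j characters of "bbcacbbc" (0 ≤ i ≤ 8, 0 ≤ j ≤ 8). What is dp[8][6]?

5

   ''  b  b  c  a  c  b  b  c
''  0  1  2  3  4  5  6  7  8
 a  1  1  2  3  3  4  5  6  7
 b  2  1  1  2  3  4  4  5  6
 c  3  2  2  1  2  3  4  5  5
 b  4  3  2  2  2  3  3  4  5
 b  5  4  3  3  3  3  3  3  4
 c  6  5  4  3  4  3  4  4  3
 c  7  6  5  4  4  4  4  5  4
 a  8  7  6  5  4  5  5  5  5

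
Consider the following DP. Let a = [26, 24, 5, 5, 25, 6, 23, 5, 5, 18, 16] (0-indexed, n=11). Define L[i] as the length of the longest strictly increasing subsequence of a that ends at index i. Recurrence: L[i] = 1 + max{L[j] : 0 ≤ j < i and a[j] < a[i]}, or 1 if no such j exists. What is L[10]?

   i    0    1    2    3    4    5    6    7    8    9   10
a[i]   26   24    5    5   25    6   23    5    5   18   16
L[i]    1    1    1    1    2    2    3    1    1    3    3

3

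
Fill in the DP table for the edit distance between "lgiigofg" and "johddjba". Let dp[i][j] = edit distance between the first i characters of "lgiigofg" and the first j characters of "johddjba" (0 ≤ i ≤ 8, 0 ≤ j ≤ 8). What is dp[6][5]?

6

   ''  j  o  h  d  d  j  b  a
''  0  1  2  3  4  5  6  7  8
 l  1  1  2  3  4  5  6  7  8
 g  2  2  2  3  4  5  6  7  8
 i  3  3  3  3  4  5  6  7  8
 i  4  4  4  4  4  5  6  7  8
 g  5  5  5  5  5  5  6  7  8
 o  6  6  5  6  6  6  6  7  8
 f  7  7  6  6  7  7  7  7  8
 g  8  8  7  7  7  8  8  8  8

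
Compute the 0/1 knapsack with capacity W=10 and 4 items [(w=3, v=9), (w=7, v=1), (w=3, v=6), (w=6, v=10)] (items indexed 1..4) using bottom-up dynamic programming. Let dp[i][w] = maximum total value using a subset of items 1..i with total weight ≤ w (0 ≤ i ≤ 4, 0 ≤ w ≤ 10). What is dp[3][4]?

i\w   0   1   2   3   4   5   6   7   8   9  10
  0   0   0   0   0   0   0   0   0   0   0   0
  1   0   0   0   9   9   9   9   9   9   9   9
  2   0   0   0   9   9   9   9   9   9   9  10
  3   0   0   0   9   9   9  15  15  15  15  15
  4   0   0   0   9   9   9  15  15  15  19  19

9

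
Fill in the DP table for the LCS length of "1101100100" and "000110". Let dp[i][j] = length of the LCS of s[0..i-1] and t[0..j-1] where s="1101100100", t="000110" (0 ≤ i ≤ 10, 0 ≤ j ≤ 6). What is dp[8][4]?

   ''  0  0  0  1  1  0
''  0  0  0  0  0  0  0
 1  0  0  0  0  1  1  1
 1  0  0  0  0  1  2  2
 0  0  1  1  1  1  2  3
 1  0  1  1  1  2  2  3
 1  0  1  1  1  2  3  3
 0  0  1  2  2  2  3  4
 0  0  1  2  3  3  3  4
 1  0  1  2  3  4  4  4
 0  0  1  2  3  4  4  5
 0  0  1  2  3  4  4  5

4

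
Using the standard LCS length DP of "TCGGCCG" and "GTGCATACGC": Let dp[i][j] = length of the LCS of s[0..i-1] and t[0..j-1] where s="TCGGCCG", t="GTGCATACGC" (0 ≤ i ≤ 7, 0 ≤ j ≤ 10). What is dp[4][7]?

2

   ''  G  T  G  C  A  T  A  C  G  C
''  0  0  0  0  0  0  0  0  0  0  0
 T  0  0  1  1  1  1  1  1  1  1  1
 C  0  0  1  1  2  2  2  2  2  2  2
 G  0  1  1  2  2  2  2  2  2  3  3
 G  0  1  1  2  2  2  2  2  2  3  3
 C  0  1  1  2  3  3  3  3  3  3  4
 C  0  1  1  2  3  3  3  3  4  4  4
 G  0  1  1  2  3  3  3  3  4  5  5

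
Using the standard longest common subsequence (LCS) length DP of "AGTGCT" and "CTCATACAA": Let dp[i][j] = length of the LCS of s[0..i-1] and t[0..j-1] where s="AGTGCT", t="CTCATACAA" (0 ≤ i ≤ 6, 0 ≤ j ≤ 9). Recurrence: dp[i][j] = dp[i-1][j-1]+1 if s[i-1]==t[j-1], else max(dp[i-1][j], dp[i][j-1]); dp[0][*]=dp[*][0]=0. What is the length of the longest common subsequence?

   ''  C  T  C  A  T  A  C  A  A
''  0  0  0  0  0  0  0  0  0  0
 A  0  0  0  0  1  1  1  1  1  1
 G  0  0  0  0  1  1  1  1  1  1
 T  0  0  1  1  1  2  2  2  2  2
 G  0  0  1  1  1  2  2  2  2  2
 C  0  1  1  2  2  2  2  3  3  3
 T  0  1  2  2  2  3  3  3  3  3

3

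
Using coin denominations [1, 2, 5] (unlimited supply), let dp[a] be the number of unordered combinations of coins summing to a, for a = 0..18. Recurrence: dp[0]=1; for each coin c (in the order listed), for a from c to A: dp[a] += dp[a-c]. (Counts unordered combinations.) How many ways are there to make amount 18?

24

after  coin     0     1     2     3     4     5     6     7     8     9    10    11    12    13    14    15    16    17    18
          1     1     1     1     1     1     1     1     1     1     1     1     1     1     1     1     1     1     1     1
          2     1     1     2     2     3     3     4     4     5     5     6     6     7     7     8     8     9     9    10
          5     1     1     2     2     3     4     5     6     7     8    10    11    13    14    16    18    20    22    24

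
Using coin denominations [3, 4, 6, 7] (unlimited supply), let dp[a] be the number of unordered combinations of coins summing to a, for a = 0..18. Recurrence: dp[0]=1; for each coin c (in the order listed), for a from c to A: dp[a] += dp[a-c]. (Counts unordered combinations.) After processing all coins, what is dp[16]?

after  coin     0     1     2     3     4     5     6     7     8     9    10    11    12    13    14    15    16    17    18
          3     1     0     0     1     0     0     1     0     0     1     0     0     1     0     0     1     0     0     1
          4     1     0     0     1     1     0     1     1     1     1     1     1     2     1     1     2     2     1     2
          6     1     0     0     1     1     0     2     1     1     2     2     1     4     2     2     4     4     2     6
          7     1     0     0     1     1     0     2     2     1     2     3     2     4     4     4     5     6     5     8

6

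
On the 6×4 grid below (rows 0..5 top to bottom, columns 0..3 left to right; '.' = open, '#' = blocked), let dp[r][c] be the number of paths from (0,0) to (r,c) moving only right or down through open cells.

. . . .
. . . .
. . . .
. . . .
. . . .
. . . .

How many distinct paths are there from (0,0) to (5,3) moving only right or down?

56

r\c   0   1   2   3
  0   1   1   1   1
  1   1   2   3   4
  2   1   3   6  10
  3   1   4  10  20
  4   1   5  15  35
  5   1   6  21  56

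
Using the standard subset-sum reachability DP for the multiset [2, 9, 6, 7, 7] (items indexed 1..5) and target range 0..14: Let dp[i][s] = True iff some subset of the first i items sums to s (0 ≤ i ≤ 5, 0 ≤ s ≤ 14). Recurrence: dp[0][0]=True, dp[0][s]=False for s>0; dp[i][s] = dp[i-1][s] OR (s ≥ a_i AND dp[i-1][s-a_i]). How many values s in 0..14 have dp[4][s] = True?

8

i\s   0   1   2   3   4   5   6   7   8   9  10  11  12  13  14
  0   T   F   F   F   F   F   F   F   F   F   F   F   F   F   F
  1   T   F   T   F   F   F   F   F   F   F   F   F   F   F   F
  2   T   F   T   F   F   F   F   F   F   T   F   T   F   F   F
  3   T   F   T   F   F   F   T   F   T   T   F   T   F   F   F
  4   T   F   T   F   F   F   T   T   T   T   F   T   F   T   F
  5   T   F   T   F   F   F   T   T   T   T   F   T   F   T   T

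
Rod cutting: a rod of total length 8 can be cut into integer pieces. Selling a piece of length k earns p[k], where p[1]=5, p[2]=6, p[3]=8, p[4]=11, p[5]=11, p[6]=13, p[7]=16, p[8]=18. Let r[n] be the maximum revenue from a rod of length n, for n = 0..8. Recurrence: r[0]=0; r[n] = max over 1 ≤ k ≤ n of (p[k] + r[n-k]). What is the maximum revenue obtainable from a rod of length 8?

   n    0    1    2    3    4    5    6    7    8
r[n]    0    5   10   15   20   25   30   35   40

40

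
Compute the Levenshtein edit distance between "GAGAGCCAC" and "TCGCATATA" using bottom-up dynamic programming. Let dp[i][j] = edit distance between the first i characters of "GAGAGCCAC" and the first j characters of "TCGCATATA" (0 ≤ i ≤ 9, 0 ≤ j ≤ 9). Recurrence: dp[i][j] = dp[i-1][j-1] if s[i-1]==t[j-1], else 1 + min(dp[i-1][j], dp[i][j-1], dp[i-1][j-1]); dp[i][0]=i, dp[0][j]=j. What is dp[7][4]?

   ''  T  C  G  C  A  T  A  T  A
''  0  1  2  3  4  5  6  7  8  9
 G  1  1  2  2  3  4  5  6  7  8
 A  2  2  2  3  3  3  4  5  6  7
 G  3  3  3  2  3  4  4  5  6  7
 A  4  4  4  3  3  3  4  4  5  6
 G  5  5  5  4  4  4  4  5  5  6
 C  6  6  5  5  4  5  5  5  6  6
 C  7  7  6  6  5  5  6  6  6  7
 A  8  8  7  7  6  5  6  6  7  6
 C  9  9  8  8  7  6  6  7  7  7

5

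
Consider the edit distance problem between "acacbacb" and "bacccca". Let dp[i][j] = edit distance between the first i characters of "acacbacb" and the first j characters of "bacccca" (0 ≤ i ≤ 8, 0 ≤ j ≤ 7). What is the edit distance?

   ''  b  a  c  c  c  c  a
''  0  1  2  3  4  5  6  7
 a  1  1  1  2  3  4  5  6
 c  2  2  2  1  2  3  4  5
 a  3  3  2  2  2  3  4  4
 c  4  4  3  2  2  2  3  4
 b  5  4  4  3  3  3  3  4
 a  6  5  4  4  4  4  4  3
 c  7  6  5  4  4  4  4  4
 b  8  7  6  5  5  5  5  5

5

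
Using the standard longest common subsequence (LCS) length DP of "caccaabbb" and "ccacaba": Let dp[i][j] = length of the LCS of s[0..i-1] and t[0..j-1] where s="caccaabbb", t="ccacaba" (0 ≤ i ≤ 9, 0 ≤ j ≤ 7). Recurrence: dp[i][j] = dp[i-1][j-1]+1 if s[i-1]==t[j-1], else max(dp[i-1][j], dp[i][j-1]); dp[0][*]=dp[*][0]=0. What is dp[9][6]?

5

   ''  c  c  a  c  a  b  a
''  0  0  0  0  0  0  0  0
 c  0  1  1  1  1  1  1  1
 a  0  1  1  2  2  2  2  2
 c  0  1  2  2  3  3  3  3
 c  0  1  2  2  3  3  3  3
 a  0  1  2  3  3  4  4  4
 a  0  1  2  3  3  4  4  5
 b  0  1  2  3  3  4  5  5
 b  0  1  2  3  3  4  5  5
 b  0  1  2  3  3  4  5  5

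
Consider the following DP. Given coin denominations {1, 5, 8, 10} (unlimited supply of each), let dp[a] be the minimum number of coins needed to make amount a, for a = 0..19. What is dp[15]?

2

 a  0  1  2  3  4  5  6  7  8  9 10 11 12 13 14 15 16 17 18 19
dp  0  1  2  3  4  1  2  3  1  2  1  2  3  2  3  2  2  3  2  3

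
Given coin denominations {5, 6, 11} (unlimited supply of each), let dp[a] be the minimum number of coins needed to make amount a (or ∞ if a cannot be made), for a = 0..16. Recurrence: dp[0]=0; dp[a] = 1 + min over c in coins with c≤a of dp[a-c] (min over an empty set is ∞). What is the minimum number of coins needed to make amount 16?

2

 a  0  1  2  3  4  5  6  7  8  9 10 11 12 13 14 15 16
dp  0  -  -  -  -  1  1  -  -  -  2  1  2  -  -  3  2
(- denotes ∞ / unreachable)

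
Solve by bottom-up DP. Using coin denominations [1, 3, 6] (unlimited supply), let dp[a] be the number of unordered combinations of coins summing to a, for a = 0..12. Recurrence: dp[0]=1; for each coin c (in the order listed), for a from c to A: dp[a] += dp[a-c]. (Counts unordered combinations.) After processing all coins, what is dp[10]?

after  coin     0     1     2     3     4     5     6     7     8     9    10    11    12
          1     1     1     1     1     1     1     1     1     1     1     1     1     1
          3     1     1     1     2     2     2     3     3     3     4     4     4     5
          6     1     1     1     2     2     2     4     4     4     6     6     6     9

6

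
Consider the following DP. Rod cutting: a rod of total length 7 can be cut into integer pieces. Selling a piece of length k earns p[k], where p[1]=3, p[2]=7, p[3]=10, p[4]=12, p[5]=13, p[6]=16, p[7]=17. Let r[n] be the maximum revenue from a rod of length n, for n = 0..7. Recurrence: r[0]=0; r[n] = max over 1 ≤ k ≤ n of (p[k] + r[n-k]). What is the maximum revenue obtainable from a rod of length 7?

   n    0    1    2    3    4    5    6    7
r[n]    0    3    7   10   14   17   21   24

24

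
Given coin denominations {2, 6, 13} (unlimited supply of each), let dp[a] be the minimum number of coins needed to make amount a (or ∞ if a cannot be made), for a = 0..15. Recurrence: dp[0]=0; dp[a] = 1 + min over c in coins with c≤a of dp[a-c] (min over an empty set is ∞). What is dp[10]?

 a  0  1  2  3  4  5  6  7  8  9 10 11 12 13 14 15
dp  0  -  1  -  2  -  1  -  2  -  3  -  2  1  3  2
(- denotes ∞ / unreachable)

3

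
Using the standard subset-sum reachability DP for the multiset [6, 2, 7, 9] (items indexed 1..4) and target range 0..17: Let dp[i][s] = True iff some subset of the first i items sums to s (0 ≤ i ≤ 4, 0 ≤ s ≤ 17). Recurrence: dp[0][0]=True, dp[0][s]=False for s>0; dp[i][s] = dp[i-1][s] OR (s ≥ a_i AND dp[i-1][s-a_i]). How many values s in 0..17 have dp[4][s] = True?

i\s   0   1   2   3   4   5   6   7   8   9  10  11  12  13  14  15  16  17
  0   T   F   F   F   F   F   F   F   F   F   F   F   F   F   F   F   F   F
  1   T   F   F   F   F   F   T   F   F   F   F   F   F   F   F   F   F   F
  2   T   F   T   F   F   F   T   F   T   F   F   F   F   F   F   F   F   F
  3   T   F   T   F   F   F   T   T   T   T   F   F   F   T   F   T   F   F
  4   T   F   T   F   F   F   T   T   T   T   F   T   F   T   F   T   T   T

11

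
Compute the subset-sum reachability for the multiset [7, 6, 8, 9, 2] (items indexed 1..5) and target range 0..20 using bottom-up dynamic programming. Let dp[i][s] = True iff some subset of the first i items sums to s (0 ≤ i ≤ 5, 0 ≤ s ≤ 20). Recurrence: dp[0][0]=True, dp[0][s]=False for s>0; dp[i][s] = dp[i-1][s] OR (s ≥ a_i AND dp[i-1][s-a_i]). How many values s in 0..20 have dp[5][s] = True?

i\s   0   1   2   3   4   5   6   7   8   9  10  11  12  13  14  15  16  17  18  19  20
  0   T   F   F   F   F   F   F   F   F   F   F   F   F   F   F   F   F   F   F   F   F
  1   T   F   F   F   F   F   F   T   F   F   F   F   F   F   F   F   F   F   F   F   F
  2   T   F   F   F   F   F   T   T   F   F   F   F   F   T   F   F   F   F   F   F   F
  3   T   F   F   F   F   F   T   T   T   F   F   F   F   T   T   T   F   F   F   F   F
  4   T   F   F   F   F   F   T   T   T   T   F   F   F   T   T   T   T   T   F   F   F
  5   T   F   T   F   F   F   T   T   T   T   T   T   F   T   T   T   T   T   T   T   F

15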